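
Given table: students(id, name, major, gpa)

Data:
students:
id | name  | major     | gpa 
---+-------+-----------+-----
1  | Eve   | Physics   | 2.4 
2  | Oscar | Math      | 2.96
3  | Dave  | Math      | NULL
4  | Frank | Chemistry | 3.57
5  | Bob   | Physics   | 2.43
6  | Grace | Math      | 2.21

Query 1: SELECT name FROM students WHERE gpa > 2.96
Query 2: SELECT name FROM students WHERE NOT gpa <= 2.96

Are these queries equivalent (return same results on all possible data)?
Yes, equivalent

Both queries return: [('Frank',)]

Reason: Both filter gpa > 2.96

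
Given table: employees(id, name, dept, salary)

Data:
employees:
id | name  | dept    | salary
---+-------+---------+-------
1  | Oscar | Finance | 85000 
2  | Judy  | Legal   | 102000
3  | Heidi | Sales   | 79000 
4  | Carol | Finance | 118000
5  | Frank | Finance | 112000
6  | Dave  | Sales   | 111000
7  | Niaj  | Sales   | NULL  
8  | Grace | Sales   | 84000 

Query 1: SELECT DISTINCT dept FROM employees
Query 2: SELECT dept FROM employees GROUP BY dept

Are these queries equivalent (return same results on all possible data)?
Yes, equivalent

Both queries return: [('Finance',), ('Legal',), ('Sales',)]

Reason: Both get unique depts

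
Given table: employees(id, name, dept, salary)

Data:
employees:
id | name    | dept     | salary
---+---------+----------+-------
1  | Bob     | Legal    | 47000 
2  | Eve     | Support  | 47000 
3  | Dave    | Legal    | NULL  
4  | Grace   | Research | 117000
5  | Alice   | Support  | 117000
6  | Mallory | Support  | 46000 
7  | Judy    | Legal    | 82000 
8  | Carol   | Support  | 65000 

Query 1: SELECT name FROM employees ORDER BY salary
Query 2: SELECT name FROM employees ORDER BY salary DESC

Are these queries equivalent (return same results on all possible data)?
No, not equivalent

Query 1 returns: [('Dave',), ('Mallory',), ('Bob',), ('Eve',), ('Carol',), ('Judy',), ('Grace',), ('Alice',)]
Query 2 returns: [('Grace',), ('Alice',), ('Judy',), ('Carol',), ('Bob',), ('Eve',), ('Mallory',), ('Dave',)]

Reason: ASC vs DESC gives opposite ordering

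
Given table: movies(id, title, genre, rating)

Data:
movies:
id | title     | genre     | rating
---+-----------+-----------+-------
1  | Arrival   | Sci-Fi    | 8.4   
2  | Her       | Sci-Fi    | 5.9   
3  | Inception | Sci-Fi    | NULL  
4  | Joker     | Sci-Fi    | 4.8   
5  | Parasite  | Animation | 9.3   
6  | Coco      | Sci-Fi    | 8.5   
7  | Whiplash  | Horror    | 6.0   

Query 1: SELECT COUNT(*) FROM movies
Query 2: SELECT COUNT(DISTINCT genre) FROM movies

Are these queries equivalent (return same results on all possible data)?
No, not equivalent

Query 1 returns: [(7,)]
Query 2 returns: [(3,)]

Reason: COUNT(*) counts rows, COUNT(DISTINCT genre) counts unique genres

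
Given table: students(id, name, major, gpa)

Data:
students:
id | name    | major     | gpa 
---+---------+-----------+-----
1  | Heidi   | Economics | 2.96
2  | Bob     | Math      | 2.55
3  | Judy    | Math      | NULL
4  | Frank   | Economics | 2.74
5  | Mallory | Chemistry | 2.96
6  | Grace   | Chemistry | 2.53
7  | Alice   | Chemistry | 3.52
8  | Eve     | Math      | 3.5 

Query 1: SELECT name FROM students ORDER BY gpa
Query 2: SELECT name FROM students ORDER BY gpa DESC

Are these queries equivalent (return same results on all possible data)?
No, not equivalent

Query 1 returns: [('Judy',), ('Grace',), ('Bob',), ('Frank',), ('Heidi',), ('Mallory',), ('Eve',), ('Alice',)]
Query 2 returns: [('Alice',), ('Eve',), ('Heidi',), ('Mallory',), ('Frank',), ('Bob',), ('Grace',), ('Judy',)]

Reason: ASC vs DESC gives opposite ordering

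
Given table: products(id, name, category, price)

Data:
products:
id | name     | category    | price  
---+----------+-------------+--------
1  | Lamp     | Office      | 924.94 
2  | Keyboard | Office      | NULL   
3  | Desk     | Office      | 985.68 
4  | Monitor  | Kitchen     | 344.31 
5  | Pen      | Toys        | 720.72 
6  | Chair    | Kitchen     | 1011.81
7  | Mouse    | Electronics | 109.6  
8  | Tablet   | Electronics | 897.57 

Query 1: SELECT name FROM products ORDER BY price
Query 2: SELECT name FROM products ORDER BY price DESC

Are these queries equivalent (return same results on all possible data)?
No, not equivalent

Query 1 returns: [('Keyboard',), ('Mouse',), ('Monitor',), ('Pen',), ('Tablet',), ('Lamp',), ('Desk',), ('Chair',)]
Query 2 returns: [('Chair',), ('Desk',), ('Lamp',), ('Tablet',), ('Pen',), ('Monitor',), ('Mouse',), ('Keyboard',)]

Reason: ASC vs DESC gives opposite ordering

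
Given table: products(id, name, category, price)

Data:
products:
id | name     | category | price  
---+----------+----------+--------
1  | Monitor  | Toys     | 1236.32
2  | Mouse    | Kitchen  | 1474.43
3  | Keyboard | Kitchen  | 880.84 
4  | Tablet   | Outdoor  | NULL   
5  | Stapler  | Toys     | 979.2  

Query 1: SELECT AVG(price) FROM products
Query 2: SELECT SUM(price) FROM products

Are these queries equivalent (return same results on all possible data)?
No, not equivalent

Query 1 returns: [(1142.6975,)]
Query 2 returns: [(4570.79,)]

Reason: AVG vs SUM give different aggregate values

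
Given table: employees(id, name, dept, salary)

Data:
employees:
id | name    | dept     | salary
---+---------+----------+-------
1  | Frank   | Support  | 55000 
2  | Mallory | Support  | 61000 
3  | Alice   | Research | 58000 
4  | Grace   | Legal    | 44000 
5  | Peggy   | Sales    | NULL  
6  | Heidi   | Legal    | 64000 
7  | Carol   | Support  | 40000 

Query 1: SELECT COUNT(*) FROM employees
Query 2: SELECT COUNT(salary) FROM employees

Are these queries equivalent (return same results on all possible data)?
No, not equivalent

Query 1 returns: [(7,)]
Query 2 returns: [(6,)]

Reason: COUNT(*) includes NULLs, COUNT(column) excludes them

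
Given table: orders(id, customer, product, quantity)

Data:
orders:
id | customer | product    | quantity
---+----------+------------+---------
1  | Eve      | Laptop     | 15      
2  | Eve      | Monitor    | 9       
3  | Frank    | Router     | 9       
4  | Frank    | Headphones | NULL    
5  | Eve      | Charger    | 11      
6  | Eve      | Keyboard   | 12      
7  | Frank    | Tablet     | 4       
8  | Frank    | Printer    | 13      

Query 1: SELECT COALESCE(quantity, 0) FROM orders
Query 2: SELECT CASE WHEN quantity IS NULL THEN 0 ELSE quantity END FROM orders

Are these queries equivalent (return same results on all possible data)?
Yes, equivalent

Both queries return: [(0,), (4,), (9,), (9,), (11,), (12,), (13,), (15,)]

Reason: COALESCE vs CASE for NULL handling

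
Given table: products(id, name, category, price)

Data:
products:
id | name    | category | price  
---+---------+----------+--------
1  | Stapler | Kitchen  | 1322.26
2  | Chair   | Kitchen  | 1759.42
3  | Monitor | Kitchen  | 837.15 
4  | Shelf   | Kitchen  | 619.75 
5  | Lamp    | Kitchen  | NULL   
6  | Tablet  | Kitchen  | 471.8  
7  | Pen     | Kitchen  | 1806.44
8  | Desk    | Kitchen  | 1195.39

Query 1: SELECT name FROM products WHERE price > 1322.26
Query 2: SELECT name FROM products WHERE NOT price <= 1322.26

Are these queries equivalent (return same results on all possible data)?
Yes, equivalent

Both queries return: [('Chair',), ('Pen',)]

Reason: Both filter price > 1322.26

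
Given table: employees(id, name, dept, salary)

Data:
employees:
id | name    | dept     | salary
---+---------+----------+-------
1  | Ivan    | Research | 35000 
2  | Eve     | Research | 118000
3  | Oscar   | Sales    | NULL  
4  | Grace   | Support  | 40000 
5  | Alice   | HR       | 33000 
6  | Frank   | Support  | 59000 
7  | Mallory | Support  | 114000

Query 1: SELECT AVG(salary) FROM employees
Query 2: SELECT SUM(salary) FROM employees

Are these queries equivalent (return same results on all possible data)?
No, not equivalent

Query 1 returns: [(66500.0,)]
Query 2 returns: [(399000,)]

Reason: AVG vs SUM give different aggregate values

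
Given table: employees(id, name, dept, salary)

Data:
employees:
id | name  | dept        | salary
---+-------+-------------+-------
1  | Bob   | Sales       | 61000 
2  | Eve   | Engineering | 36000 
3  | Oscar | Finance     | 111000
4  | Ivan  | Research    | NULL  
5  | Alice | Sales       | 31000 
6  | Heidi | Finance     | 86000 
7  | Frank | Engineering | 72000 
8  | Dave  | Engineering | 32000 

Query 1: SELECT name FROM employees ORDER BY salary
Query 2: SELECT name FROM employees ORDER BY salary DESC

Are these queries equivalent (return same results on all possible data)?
No, not equivalent

Query 1 returns: [('Ivan',), ('Alice',), ('Dave',), ('Eve',), ('Bob',), ('Frank',), ('Heidi',), ('Oscar',)]
Query 2 returns: [('Oscar',), ('Heidi',), ('Frank',), ('Bob',), ('Eve',), ('Dave',), ('Alice',), ('Ivan',)]

Reason: ASC vs DESC gives opposite ordering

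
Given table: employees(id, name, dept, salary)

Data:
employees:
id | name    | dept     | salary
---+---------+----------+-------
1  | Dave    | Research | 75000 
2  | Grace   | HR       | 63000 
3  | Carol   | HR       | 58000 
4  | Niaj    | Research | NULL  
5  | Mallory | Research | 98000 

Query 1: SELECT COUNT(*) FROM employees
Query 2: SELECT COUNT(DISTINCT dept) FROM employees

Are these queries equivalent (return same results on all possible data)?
No, not equivalent

Query 1 returns: [(5,)]
Query 2 returns: [(2,)]

Reason: COUNT(*) counts rows, COUNT(DISTINCT dept) counts unique depts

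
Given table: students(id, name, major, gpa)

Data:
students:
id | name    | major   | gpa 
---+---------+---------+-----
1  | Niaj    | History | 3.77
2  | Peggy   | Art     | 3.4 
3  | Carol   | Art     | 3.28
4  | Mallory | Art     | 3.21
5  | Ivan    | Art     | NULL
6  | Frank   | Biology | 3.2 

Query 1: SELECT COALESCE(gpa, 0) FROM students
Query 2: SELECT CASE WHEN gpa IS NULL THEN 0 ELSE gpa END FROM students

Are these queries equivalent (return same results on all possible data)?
Yes, equivalent

Both queries return: [(0,), (3.2,), (3.21,), (3.28,), (3.4,), (3.77,)]

Reason: COALESCE vs CASE for NULL handling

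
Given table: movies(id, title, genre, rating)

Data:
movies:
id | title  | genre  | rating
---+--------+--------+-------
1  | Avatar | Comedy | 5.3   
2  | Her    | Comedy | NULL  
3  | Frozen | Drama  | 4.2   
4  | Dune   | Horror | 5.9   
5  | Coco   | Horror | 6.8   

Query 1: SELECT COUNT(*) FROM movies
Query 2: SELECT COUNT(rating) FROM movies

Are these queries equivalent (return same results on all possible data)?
No, not equivalent

Query 1 returns: [(5,)]
Query 2 returns: [(4,)]

Reason: COUNT(*) includes NULLs, COUNT(column) excludes them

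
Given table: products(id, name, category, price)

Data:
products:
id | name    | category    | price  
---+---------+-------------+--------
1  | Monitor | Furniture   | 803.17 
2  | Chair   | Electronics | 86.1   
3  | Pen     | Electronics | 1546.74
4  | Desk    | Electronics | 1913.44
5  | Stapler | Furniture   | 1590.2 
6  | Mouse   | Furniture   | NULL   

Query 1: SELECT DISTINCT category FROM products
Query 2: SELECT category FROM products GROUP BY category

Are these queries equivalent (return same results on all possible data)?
Yes, equivalent

Both queries return: [('Electronics',), ('Furniture',)]

Reason: Both get unique categorys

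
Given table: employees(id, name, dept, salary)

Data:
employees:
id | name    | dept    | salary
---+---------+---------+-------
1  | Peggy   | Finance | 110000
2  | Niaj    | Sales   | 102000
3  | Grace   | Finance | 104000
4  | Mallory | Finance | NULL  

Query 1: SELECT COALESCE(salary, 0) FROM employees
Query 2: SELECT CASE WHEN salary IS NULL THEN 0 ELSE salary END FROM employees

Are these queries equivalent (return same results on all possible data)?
Yes, equivalent

Both queries return: [(0,), (102000,), (104000,), (110000,)]

Reason: COALESCE vs CASE for NULL handling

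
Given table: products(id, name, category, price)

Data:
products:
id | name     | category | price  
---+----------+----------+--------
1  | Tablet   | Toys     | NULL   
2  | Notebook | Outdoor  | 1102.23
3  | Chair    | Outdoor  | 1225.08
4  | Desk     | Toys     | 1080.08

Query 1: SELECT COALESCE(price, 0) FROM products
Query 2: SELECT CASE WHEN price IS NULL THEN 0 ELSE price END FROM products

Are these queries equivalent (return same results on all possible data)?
Yes, equivalent

Both queries return: [(0,), (1080.08,), (1102.23,), (1225.08,)]

Reason: COALESCE vs CASE for NULL handling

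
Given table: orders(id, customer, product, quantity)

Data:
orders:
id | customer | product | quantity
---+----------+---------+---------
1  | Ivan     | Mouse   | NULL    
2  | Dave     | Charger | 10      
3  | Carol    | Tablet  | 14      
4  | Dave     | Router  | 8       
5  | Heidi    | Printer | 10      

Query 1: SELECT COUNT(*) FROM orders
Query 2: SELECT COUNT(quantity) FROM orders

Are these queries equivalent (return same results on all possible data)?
No, not equivalent

Query 1 returns: [(5,)]
Query 2 returns: [(4,)]

Reason: COUNT(*) includes NULLs, COUNT(column) excludes them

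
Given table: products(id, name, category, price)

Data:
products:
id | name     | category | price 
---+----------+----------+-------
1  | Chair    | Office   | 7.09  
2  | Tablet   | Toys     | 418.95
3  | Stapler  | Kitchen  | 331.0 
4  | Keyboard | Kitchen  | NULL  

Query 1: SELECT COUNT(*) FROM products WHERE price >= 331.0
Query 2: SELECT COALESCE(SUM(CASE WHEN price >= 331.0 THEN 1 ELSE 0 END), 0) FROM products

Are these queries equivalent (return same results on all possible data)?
Yes, equivalent

Both queries return: [(2,)]

Reason: COUNT with WHERE vs conditional SUM (COALESCE handles empty-table NULL)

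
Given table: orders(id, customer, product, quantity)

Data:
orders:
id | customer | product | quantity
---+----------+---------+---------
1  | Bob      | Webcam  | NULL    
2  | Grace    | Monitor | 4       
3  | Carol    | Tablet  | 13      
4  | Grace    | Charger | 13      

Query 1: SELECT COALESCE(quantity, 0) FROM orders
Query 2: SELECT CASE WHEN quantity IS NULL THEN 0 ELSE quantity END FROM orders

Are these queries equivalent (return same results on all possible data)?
Yes, equivalent

Both queries return: [(0,), (4,), (13,), (13,)]

Reason: COALESCE vs CASE for NULL handling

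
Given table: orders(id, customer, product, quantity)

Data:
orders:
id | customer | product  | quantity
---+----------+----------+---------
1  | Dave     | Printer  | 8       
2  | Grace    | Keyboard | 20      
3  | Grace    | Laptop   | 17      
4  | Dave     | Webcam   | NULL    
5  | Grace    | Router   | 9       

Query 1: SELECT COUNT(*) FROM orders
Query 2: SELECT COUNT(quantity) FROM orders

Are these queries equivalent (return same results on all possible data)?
No, not equivalent

Query 1 returns: [(5,)]
Query 2 returns: [(4,)]

Reason: COUNT(*) includes NULLs, COUNT(column) excludes them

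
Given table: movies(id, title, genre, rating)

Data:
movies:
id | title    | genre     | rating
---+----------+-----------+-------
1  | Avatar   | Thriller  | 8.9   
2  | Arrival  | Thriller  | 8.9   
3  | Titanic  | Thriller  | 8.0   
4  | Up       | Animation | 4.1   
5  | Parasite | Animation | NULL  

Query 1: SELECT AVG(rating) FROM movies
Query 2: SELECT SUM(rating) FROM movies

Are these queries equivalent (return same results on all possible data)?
No, not equivalent

Query 1 returns: [(7.475,)]
Query 2 returns: [(29.9,)]

Reason: AVG vs SUM give different aggregate values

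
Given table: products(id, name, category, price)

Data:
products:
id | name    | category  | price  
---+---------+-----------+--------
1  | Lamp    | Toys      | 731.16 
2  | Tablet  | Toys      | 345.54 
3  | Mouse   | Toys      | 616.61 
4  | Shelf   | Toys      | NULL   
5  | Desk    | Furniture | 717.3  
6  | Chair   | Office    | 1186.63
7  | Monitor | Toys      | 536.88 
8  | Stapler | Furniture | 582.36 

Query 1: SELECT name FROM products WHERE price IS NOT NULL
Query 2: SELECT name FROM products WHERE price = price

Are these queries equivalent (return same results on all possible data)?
Yes, equivalent

Both queries return: [('Chair',), ('Desk',), ('Lamp',), ('Monitor',), ('Mouse',), ('Stapler',), ('Tablet',)]

Reason: IS NOT NULL vs self-equality (both exclude NULLs)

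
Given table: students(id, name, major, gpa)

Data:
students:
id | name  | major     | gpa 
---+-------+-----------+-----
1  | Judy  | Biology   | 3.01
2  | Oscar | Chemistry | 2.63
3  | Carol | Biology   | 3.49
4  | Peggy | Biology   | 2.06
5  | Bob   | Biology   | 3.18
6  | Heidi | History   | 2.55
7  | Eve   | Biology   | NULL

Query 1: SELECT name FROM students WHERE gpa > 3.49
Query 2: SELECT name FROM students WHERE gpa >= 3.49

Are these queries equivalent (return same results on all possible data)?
No, not equivalent

Query 1 returns: []
Query 2 returns: [('Carol',)]

Reason: > vs >= gives different results when gpa = 3.49 exists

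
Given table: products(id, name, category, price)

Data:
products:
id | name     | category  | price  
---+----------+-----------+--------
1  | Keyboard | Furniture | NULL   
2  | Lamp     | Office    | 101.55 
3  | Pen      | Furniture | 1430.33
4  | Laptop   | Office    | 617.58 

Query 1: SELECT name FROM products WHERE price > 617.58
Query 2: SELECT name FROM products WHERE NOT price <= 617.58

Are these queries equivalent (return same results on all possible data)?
Yes, equivalent

Both queries return: [('Pen',)]

Reason: Both filter price > 617.58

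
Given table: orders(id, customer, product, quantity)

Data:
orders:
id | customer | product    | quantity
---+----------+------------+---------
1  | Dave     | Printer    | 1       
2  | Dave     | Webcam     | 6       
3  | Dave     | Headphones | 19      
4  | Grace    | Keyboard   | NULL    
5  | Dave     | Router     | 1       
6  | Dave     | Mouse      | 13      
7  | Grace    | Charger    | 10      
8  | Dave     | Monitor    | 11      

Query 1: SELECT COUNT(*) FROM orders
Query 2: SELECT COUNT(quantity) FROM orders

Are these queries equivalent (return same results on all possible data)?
No, not equivalent

Query 1 returns: [(8,)]
Query 2 returns: [(7,)]

Reason: COUNT(*) includes NULLs, COUNT(column) excludes them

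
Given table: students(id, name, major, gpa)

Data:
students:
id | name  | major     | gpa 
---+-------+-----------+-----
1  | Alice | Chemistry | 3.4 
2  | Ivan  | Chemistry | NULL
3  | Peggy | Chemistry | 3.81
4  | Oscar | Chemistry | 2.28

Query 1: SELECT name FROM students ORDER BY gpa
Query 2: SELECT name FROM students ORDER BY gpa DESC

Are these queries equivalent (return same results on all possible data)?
No, not equivalent

Query 1 returns: [('Ivan',), ('Oscar',), ('Alice',), ('Peggy',)]
Query 2 returns: [('Peggy',), ('Alice',), ('Oscar',), ('Ivan',)]

Reason: ASC vs DESC gives opposite ordering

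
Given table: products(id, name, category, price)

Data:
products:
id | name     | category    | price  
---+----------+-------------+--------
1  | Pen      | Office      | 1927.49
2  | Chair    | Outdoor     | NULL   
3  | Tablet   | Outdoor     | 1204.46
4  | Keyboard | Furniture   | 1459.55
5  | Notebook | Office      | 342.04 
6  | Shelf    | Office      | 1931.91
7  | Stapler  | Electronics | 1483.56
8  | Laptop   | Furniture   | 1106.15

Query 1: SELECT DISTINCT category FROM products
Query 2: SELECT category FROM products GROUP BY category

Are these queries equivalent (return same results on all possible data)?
Yes, equivalent

Both queries return: [('Electronics',), ('Furniture',), ('Office',), ('Outdoor',)]

Reason: Both get unique categorys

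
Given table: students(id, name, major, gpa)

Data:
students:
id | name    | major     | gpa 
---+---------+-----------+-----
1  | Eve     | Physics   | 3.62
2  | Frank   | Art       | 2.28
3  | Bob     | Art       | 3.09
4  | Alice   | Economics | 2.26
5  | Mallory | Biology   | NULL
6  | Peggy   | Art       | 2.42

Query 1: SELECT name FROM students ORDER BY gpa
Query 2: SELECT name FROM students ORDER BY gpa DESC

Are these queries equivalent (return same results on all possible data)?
No, not equivalent

Query 1 returns: [('Mallory',), ('Alice',), ('Frank',), ('Peggy',), ('Bob',), ('Eve',)]
Query 2 returns: [('Eve',), ('Bob',), ('Peggy',), ('Frank',), ('Alice',), ('Mallory',)]

Reason: ASC vs DESC gives opposite ordering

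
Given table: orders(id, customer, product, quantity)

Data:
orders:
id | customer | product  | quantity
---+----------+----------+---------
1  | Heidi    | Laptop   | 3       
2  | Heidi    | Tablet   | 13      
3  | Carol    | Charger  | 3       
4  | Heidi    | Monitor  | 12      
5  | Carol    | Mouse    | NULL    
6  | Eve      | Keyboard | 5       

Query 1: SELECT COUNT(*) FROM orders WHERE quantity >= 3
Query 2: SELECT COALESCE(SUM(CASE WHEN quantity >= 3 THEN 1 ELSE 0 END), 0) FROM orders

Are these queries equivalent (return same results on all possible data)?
Yes, equivalent

Both queries return: [(5,)]

Reason: COUNT with WHERE vs conditional SUM (COALESCE handles empty-table NULL)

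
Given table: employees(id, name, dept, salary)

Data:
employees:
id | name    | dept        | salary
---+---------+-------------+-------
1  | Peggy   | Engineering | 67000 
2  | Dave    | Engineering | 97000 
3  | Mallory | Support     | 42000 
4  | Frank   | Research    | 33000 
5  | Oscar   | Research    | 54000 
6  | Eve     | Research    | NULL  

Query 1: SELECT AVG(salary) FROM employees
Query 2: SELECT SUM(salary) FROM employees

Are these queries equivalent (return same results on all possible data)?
No, not equivalent

Query 1 returns: [(58600.0,)]
Query 2 returns: [(293000,)]

Reason: AVG vs SUM give different aggregate values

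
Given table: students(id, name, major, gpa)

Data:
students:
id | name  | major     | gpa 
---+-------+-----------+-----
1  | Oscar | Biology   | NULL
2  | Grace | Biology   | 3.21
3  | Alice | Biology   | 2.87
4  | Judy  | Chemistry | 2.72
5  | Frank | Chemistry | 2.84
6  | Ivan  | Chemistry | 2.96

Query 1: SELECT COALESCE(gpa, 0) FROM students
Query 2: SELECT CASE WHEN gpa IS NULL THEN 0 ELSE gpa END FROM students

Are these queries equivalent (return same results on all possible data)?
Yes, equivalent

Both queries return: [(0,), (2.72,), (2.84,), (2.87,), (2.96,), (3.21,)]

Reason: COALESCE vs CASE for NULL handling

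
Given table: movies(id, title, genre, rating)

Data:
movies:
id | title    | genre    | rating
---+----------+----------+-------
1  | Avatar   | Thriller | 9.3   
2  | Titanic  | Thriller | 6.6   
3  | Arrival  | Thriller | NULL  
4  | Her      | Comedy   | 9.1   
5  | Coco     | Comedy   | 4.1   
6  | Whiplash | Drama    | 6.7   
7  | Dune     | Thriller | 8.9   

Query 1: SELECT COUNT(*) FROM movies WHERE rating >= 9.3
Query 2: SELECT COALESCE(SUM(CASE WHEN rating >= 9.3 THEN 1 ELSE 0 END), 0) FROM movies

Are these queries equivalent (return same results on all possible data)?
Yes, equivalent

Both queries return: [(1,)]

Reason: COUNT with WHERE vs conditional SUM (COALESCE handles empty-table NULL)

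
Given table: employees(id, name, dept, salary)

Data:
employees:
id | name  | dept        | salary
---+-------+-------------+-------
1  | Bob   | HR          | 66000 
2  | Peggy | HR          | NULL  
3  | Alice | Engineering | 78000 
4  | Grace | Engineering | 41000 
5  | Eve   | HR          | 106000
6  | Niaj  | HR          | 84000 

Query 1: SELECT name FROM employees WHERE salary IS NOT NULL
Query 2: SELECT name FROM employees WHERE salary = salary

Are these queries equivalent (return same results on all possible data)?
Yes, equivalent

Both queries return: [('Alice',), ('Bob',), ('Eve',), ('Grace',), ('Niaj',)]

Reason: IS NOT NULL vs self-equality (both exclude NULLs)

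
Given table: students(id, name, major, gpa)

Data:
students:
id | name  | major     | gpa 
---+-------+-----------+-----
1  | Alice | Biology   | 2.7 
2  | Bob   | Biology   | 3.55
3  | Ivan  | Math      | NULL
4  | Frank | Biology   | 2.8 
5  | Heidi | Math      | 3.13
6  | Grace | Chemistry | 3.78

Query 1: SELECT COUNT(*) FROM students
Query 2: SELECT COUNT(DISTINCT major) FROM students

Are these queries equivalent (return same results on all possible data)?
No, not equivalent

Query 1 returns: [(6,)]
Query 2 returns: [(3,)]

Reason: COUNT(*) counts rows, COUNT(DISTINCT major) counts unique majors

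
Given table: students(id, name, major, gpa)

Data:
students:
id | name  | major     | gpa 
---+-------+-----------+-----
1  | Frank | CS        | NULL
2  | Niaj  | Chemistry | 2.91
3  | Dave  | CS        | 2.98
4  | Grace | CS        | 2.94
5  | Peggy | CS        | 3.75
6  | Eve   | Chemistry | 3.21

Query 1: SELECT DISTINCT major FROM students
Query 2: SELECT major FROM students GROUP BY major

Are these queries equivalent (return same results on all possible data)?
Yes, equivalent

Both queries return: [('CS',), ('Chemistry',)]

Reason: Both get unique majors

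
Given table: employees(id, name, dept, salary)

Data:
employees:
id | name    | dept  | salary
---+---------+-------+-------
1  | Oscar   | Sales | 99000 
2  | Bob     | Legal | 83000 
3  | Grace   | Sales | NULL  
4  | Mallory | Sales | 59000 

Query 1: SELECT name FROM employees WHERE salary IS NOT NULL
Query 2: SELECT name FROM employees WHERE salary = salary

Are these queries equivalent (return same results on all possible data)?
Yes, equivalent

Both queries return: [('Bob',), ('Mallory',), ('Oscar',)]

Reason: IS NOT NULL vs self-equality (both exclude NULLs)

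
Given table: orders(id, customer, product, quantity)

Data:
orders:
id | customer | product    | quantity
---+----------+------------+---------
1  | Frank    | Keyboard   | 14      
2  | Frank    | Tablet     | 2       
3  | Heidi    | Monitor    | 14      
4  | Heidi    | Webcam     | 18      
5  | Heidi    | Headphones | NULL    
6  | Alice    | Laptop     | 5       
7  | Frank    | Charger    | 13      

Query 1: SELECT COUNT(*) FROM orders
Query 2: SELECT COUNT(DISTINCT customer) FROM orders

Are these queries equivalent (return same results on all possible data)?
No, not equivalent

Query 1 returns: [(7,)]
Query 2 returns: [(3,)]

Reason: COUNT(*) counts rows, COUNT(DISTINCT customer) counts unique customers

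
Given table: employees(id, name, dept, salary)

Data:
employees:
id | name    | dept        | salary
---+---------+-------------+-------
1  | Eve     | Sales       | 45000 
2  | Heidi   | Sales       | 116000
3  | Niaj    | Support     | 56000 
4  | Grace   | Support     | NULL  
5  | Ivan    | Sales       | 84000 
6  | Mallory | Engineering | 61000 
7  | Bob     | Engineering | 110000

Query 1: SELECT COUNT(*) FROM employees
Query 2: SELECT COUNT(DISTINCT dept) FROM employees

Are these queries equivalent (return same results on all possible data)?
No, not equivalent

Query 1 returns: [(7,)]
Query 2 returns: [(3,)]

Reason: COUNT(*) counts rows, COUNT(DISTINCT dept) counts unique depts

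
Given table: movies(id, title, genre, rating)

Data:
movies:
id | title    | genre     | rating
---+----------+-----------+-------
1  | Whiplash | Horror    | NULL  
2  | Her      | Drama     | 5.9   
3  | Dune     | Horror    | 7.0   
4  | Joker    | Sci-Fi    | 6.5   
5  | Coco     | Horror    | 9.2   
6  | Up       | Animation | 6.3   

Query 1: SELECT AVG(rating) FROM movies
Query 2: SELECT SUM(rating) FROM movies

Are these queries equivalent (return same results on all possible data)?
No, not equivalent

Query 1 returns: [(6.9799999999999995,)]
Query 2 returns: [(34.9,)]

Reason: AVG vs SUM give different aggregate values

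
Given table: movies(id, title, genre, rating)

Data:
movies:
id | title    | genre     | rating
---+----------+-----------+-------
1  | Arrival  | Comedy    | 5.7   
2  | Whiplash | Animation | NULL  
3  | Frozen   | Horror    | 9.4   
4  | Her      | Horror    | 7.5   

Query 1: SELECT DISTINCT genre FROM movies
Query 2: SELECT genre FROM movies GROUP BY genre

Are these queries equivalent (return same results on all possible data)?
Yes, equivalent

Both queries return: [('Animation',), ('Comedy',), ('Horror',)]

Reason: Both get unique genres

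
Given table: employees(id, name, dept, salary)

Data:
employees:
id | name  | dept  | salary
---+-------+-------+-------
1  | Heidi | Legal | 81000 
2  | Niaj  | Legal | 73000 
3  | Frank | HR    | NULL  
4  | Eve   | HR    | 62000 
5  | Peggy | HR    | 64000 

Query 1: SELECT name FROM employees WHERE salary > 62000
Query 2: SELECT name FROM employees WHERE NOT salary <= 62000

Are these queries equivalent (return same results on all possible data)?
Yes, equivalent

Both queries return: [('Heidi',), ('Niaj',), ('Peggy',)]

Reason: Both filter salary > 62000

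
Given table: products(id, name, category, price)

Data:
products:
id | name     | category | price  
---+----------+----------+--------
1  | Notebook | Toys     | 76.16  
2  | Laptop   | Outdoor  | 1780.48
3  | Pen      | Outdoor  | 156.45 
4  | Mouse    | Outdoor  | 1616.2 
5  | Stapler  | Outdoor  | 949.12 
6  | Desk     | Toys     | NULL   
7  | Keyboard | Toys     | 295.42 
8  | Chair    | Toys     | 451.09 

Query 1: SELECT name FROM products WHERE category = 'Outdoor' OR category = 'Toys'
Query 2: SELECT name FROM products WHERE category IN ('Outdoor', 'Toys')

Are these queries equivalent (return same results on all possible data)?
Yes, equivalent

Both queries return: [('Chair',), ('Desk',), ('Keyboard',), ('Laptop',), ('Mouse',), ('Notebook',), ('Pen',), ('Stapler',)]

Reason: OR vs IN are equivalent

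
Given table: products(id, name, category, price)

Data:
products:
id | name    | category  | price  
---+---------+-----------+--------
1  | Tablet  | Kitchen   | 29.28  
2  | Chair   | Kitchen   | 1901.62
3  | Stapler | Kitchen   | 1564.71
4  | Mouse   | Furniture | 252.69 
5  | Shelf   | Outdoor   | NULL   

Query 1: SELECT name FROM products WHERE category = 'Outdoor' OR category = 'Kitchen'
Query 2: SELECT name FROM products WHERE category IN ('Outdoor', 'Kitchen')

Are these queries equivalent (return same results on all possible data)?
Yes, equivalent

Both queries return: [('Chair',), ('Shelf',), ('Stapler',), ('Tablet',)]

Reason: OR vs IN are equivalent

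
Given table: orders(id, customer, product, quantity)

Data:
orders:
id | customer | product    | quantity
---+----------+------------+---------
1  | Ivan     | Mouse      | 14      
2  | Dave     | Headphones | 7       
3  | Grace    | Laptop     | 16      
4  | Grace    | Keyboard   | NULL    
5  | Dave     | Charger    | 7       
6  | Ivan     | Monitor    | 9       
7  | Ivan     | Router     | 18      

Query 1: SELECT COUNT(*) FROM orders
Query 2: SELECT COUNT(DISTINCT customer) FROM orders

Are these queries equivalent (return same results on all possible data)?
No, not equivalent

Query 1 returns: [(7,)]
Query 2 returns: [(3,)]

Reason: COUNT(*) counts rows, COUNT(DISTINCT customer) counts unique customers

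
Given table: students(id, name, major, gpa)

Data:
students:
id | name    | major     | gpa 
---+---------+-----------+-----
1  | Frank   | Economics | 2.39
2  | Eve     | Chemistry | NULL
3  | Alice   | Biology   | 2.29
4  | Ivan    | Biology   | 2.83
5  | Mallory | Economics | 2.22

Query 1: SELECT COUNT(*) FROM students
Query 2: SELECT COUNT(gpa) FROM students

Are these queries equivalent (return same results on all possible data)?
No, not equivalent

Query 1 returns: [(5,)]
Query 2 returns: [(4,)]

Reason: COUNT(*) includes NULLs, COUNT(column) excludes them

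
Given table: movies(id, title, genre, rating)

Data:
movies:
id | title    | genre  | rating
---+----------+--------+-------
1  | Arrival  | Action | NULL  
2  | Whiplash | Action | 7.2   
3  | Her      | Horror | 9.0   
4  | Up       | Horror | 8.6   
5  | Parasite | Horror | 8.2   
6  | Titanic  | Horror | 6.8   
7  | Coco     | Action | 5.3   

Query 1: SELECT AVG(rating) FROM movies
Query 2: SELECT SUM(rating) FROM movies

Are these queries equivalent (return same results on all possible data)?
No, not equivalent

Query 1 returns: [(7.516666666666667,)]
Query 2 returns: [(45.1,)]

Reason: AVG vs SUM give different aggregate values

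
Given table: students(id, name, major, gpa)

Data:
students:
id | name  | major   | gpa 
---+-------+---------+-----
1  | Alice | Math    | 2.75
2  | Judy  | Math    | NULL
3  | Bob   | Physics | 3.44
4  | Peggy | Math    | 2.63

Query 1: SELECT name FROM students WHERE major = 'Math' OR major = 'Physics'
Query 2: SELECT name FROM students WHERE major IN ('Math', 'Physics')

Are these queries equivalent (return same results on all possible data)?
Yes, equivalent

Both queries return: [('Alice',), ('Bob',), ('Judy',), ('Peggy',)]

Reason: OR vs IN are equivalent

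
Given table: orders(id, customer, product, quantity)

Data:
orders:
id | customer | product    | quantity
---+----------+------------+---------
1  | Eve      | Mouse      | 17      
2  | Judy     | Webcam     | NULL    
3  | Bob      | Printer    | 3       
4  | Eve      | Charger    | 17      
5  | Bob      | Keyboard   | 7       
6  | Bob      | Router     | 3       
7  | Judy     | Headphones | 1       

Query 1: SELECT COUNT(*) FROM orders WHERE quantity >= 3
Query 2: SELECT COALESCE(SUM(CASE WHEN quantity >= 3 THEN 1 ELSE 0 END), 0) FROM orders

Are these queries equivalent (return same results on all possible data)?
Yes, equivalent

Both queries return: [(5,)]

Reason: COUNT with WHERE vs conditional SUM (COALESCE handles empty-table NULL)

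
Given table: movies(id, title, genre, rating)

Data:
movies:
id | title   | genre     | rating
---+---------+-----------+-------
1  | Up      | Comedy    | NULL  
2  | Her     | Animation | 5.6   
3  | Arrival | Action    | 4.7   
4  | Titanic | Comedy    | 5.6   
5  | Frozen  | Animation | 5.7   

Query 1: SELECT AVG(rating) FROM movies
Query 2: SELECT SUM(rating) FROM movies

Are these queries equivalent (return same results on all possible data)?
No, not equivalent

Query 1 returns: [(5.4,)]
Query 2 returns: [(21.6,)]

Reason: AVG vs SUM give different aggregate values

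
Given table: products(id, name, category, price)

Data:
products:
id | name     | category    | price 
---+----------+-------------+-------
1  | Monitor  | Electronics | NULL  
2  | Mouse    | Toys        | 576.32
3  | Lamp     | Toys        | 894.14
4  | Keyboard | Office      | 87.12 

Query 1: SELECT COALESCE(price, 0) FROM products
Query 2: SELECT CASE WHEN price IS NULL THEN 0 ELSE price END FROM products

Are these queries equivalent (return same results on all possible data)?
Yes, equivalent

Both queries return: [(0,), (87.12,), (576.32,), (894.14,)]

Reason: COALESCE vs CASE for NULL handling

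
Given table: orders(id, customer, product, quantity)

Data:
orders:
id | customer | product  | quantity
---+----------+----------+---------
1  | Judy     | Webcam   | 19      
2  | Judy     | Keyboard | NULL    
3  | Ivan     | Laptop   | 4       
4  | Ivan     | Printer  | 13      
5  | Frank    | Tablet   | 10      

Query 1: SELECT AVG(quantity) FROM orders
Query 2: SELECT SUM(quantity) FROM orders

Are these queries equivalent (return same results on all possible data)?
No, not equivalent

Query 1 returns: [(11.5,)]
Query 2 returns: [(46,)]

Reason: AVG vs SUM give different aggregate values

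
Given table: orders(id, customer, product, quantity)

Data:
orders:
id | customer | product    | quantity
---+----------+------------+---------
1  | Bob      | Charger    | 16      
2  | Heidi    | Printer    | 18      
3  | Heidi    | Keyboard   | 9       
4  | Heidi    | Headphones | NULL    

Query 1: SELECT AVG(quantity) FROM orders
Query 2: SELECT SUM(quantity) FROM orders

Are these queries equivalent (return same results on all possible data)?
No, not equivalent

Query 1 returns: [(14.333333333333334,)]
Query 2 returns: [(43,)]

Reason: AVG vs SUM give different aggregate values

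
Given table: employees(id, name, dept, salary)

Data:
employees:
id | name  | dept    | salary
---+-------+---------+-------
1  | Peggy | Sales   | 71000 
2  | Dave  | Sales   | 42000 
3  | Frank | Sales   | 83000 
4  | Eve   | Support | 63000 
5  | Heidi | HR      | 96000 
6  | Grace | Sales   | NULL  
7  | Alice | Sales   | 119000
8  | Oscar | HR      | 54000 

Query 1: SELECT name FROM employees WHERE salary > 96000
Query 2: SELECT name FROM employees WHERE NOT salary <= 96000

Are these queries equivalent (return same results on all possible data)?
Yes, equivalent

Both queries return: [('Alice',)]

Reason: Both filter salary > 96000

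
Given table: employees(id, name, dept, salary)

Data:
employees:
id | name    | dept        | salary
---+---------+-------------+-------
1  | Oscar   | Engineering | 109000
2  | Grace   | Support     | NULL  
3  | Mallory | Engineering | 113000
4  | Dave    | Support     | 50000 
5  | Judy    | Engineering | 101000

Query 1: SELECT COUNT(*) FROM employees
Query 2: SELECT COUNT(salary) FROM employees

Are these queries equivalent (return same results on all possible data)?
No, not equivalent

Query 1 returns: [(5,)]
Query 2 returns: [(4,)]

Reason: COUNT(*) includes NULLs, COUNT(column) excludes them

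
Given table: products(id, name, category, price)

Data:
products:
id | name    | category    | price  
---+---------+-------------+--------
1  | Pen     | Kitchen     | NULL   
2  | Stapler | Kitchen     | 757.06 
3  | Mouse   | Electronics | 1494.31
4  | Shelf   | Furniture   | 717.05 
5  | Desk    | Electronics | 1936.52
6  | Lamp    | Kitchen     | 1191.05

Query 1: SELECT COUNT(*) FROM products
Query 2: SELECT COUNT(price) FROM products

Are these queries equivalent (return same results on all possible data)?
No, not equivalent

Query 1 returns: [(6,)]
Query 2 returns: [(5,)]

Reason: COUNT(*) includes NULLs, COUNT(column) excludes them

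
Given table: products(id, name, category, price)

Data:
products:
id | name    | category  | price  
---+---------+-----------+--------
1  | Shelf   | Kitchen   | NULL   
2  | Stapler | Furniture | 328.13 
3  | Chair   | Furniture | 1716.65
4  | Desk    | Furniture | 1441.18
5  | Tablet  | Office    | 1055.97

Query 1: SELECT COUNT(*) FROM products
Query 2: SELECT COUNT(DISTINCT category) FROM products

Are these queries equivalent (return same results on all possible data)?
No, not equivalent

Query 1 returns: [(5,)]
Query 2 returns: [(3,)]

Reason: COUNT(*) counts rows, COUNT(DISTINCT category) counts unique categorys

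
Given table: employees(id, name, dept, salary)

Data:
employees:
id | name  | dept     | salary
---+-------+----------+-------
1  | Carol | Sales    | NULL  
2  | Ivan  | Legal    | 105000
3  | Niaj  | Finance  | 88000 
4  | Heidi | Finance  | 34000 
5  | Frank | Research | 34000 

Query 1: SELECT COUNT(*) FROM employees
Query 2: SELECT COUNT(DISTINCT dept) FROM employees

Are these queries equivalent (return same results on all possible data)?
No, not equivalent

Query 1 returns: [(5,)]
Query 2 returns: [(4,)]

Reason: COUNT(*) counts rows, COUNT(DISTINCT dept) counts unique depts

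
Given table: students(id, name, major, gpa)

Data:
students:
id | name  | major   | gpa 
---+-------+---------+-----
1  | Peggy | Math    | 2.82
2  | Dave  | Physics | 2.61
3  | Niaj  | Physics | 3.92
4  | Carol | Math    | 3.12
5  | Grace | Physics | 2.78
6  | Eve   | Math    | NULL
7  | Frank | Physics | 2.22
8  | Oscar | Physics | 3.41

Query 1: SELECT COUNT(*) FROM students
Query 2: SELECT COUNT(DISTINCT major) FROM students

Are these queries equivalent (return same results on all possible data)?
No, not equivalent

Query 1 returns: [(8,)]
Query 2 returns: [(2,)]

Reason: COUNT(*) counts rows, COUNT(DISTINCT major) counts unique majors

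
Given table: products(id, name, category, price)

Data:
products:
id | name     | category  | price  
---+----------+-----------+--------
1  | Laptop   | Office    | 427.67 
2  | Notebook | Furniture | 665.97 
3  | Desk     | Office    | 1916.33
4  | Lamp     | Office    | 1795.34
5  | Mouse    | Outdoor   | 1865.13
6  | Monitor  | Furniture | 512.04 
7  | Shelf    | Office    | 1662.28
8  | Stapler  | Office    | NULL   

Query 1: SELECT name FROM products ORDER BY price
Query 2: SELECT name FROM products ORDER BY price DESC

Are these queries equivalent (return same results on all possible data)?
No, not equivalent

Query 1 returns: [('Stapler',), ('Laptop',), ('Monitor',), ('Notebook',), ('Shelf',), ('Lamp',), ('Mouse',), ('Desk',)]
Query 2 returns: [('Desk',), ('Mouse',), ('Lamp',), ('Shelf',), ('Notebook',), ('Monitor',), ('Laptop',), ('Stapler',)]

Reason: ASC vs DESC gives opposite ordering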